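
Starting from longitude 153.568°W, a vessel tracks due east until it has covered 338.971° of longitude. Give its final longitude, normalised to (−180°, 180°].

174.597°W

Start at -153.568°; shift +338.971° → +185.403°.
+185.403° lies outside (−180°, 180°]; subtract 360° → -174.597°.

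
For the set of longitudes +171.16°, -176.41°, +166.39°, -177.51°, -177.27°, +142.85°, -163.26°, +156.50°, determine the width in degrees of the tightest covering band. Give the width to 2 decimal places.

53.89°

Sort the longitudes: -177.51°, -177.27°, -176.41°, -163.26°, +142.85°, +156.50°, +166.39°, +171.16°.
Eastward gaps between consecutive values (wrapping around): 0.24°, 0.86°, 13.15°, 306.11°, 13.65°, 9.89°, 4.77°, 11.33°.
Largest gap = 306.11° ⇒ minimal covering band is its complement: 360° − 306.11° = 53.89°.
Band runs from +142.85° eastward to -163.26°, crossing the antimeridian.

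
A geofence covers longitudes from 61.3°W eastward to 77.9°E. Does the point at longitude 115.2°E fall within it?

Band width going east from -61.3° to +77.9°: ((77.9 − -61.3) mod 360) = 139.2°.
Offset of +115.2° east of the west edge: ((115.2 − -61.3) mod 360) = 176.5°.
176.5° > 139.2° ⇒ outside.

No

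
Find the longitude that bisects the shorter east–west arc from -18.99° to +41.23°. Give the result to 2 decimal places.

+11.12°

Signed shortest Δλ from -18.99° to +41.23° is +60.22°.
Midpoint longitude = -18.99° + (+60.22°)/2 = -18.99° + 30.11° = +11.12°.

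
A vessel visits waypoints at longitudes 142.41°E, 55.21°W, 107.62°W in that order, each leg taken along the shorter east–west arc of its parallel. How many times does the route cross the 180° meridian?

Leg 1: +142.41° → -55.21°, shortest Δλ = 162.38° (east) — crosses 180°.
Leg 2: -55.21° → -107.62°, shortest Δλ = -52.41° (west) — does not cross 180°.
Total crossings: 1.

1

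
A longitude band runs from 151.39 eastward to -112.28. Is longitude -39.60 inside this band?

Band width going east from +151.39° to -112.28°: ((-112.28 − 151.39) mod 360) = 96.33°.
Offset of -39.60° east of the west edge: ((-39.60 − 151.39) mod 360) = 169.01°.
169.01° > 96.33° ⇒ outside.

No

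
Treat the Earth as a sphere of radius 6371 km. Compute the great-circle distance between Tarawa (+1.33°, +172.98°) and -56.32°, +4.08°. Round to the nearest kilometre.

13820 km

Δλ = 4.08 − 172.98 = -168.90°.
Δφ = -56.32 − 1.33 = -57.65°.
a = sin²(Δφ/2) + cos φ₁ · cos φ₂ · sin²(Δλ/2) = 0.781674.
c = 2·atan2(√a, √(1−a)) = 2.16923 rad → d = 6371·c ≈ 13820.16 km.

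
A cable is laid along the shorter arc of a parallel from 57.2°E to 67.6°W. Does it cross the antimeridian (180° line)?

No

Signed shortest Δλ = ((-67.6 − 57.2 + 180) mod 360) − 180 = -124.8°.
Going west by 124.8° from +57.2° reaches -67.6° without touching 180°.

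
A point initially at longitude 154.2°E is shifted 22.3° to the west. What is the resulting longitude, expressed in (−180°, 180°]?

131.9°E

Start at +154.2°; shift −22.3° → +131.9°.
+131.9° already lies in (−180°, 180°].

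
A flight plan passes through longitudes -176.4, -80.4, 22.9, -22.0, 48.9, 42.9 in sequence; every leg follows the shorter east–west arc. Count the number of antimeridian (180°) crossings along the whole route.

0

Leg 1: -176.4° → -80.4°, shortest Δλ = 96.0° (east) — does not cross 180°.
Leg 2: -80.4° → +22.9°, shortest Δλ = 103.3° (east) — does not cross 180°.
Leg 3: +22.9° → -22.0°, shortest Δλ = -44.9° (west) — does not cross 180°.
Leg 4: -22.0° → +48.9°, shortest Δλ = 70.9° (east) — does not cross 180°.
Leg 5: +48.9° → +42.9°, shortest Δλ = -6.0° (west) — does not cross 180°.
Total crossings: 0.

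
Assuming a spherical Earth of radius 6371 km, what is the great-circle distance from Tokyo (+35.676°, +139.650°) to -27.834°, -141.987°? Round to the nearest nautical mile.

5843 nmi

Δλ = -141.987 − 139.650 = -281.637°; wrapped into (−180°, 180°]: 78.363°.
Δφ = -27.834 − 35.676 = -63.510°.
a = sin²(Δφ/2) + cos φ₁ · cos φ₂ · sin²(Δλ/2) = 0.563703.
c = 2·atan2(√a, √(1−a)) = 1.69855 rad → d = 6371·c ≈ 10821.46 km ≈ 5843.12 nmi.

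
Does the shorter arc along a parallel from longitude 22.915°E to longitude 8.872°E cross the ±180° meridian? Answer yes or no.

Signed shortest Δλ = ((8.872 − 22.915 + 180) mod 360) − 180 = -14.043°.
Going west by 14.043° from +22.915° reaches +8.872° without touching 180°.

No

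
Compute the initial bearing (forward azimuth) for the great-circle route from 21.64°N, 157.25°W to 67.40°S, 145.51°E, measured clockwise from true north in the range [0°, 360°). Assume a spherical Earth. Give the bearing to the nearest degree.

199°

Δλ = 145.51 − -157.25 = 302.76°; wrapped into (−180°, 180°]: -57.24°.
θ = atan2( sin Δλ · cos φ₂ , cos φ₁ · sin φ₂ − sin φ₁ · cos φ₂ · cos Δλ )
  = atan2(-0.32317, -0.93483) = -160.930° → normalised to [0°, 360°): 199.070°.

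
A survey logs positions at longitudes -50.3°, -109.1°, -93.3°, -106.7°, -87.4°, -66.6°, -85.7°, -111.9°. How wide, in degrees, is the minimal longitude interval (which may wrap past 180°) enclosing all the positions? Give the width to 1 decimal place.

61.6°

Sort the longitudes: -111.9°, -109.1°, -106.7°, -93.3°, -87.4°, -85.7°, -66.6°, -50.3°.
Eastward gaps between consecutive values (wrapping around): 2.8°, 2.4°, 13.4°, 5.9°, 1.7°, 19.1°, 16.3°, 298.4°.
Largest gap = 298.4° ⇒ minimal covering band is its complement: 360° − 298.4° = 61.6°.
Band runs from -111.9° eastward to -50.3°.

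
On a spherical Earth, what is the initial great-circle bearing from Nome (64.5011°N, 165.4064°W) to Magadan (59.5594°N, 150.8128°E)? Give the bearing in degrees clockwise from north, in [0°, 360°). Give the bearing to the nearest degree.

Δλ = 150.8128 − -165.4064 = 316.2192°; wrapped into (−180°, 180°]: -43.7808°.
θ = atan2( sin Δλ · cos φ₂ , cos φ₁ · sin φ₂ − sin φ₁ · cos φ₂ · cos Δλ )
  = atan2(-0.35055, 0.04099) = -83.331° → normalised to [0°, 360°): 276.669°.

277°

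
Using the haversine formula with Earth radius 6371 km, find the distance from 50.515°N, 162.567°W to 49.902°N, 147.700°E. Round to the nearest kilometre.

3473 km

Δλ = 147.700 − -162.567 = 310.267°; wrapped into (−180°, 180°]: -49.733°.
Δφ = 49.902 − 50.515 = -0.613°.
a = sin²(Δφ/2) + cos φ₁ · cos φ₂ · sin²(Δλ/2) = 0.072450.
c = 2·atan2(√a, √(1−a)) = 0.54505 rad → d = 6371·c ≈ 3472.53 km.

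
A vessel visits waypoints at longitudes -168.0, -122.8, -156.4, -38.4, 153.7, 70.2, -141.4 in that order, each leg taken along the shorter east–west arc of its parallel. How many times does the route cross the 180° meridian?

2

Leg 1: -168.0° → -122.8°, shortest Δλ = 45.2° (east) — does not cross 180°.
Leg 2: -122.8° → -156.4°, shortest Δλ = -33.6° (west) — does not cross 180°.
Leg 3: -156.4° → -38.4°, shortest Δλ = 118.0° (east) — does not cross 180°.
Leg 4: -38.4° → +153.7°, shortest Δλ = -167.9° (west) — crosses 180°.
Leg 5: +153.7° → +70.2°, shortest Δλ = -83.5° (west) — does not cross 180°.
Leg 6: +70.2° → -141.4°, shortest Δλ = 148.4° (east) — crosses 180°.
Total crossings: 2.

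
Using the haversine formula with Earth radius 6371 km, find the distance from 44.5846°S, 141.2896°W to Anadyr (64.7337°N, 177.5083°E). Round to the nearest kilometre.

Δλ = 177.5083 − -141.2896 = 318.7979°; wrapped into (−180°, 180°]: -41.2021°.
Δφ = 64.7337 − -44.5846 = 109.3183°.
a = sin²(Δφ/2) + cos φ₁ · cos φ₂ · sin²(Δλ/2) = 0.703043.
c = 2·atan2(√a, √(1−a)) = 1.98896 rad → d = 6371·c ≈ 12671.69 km.

12672 km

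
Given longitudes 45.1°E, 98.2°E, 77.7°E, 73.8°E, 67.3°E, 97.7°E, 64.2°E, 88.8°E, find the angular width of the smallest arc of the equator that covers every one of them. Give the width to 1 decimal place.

53.1°

Sort the longitudes: +45.1°, +64.2°, +67.3°, +73.8°, +77.7°, +88.8°, +97.7°, +98.2°.
Eastward gaps between consecutive values (wrapping around): 19.1°, 3.1°, 6.5°, 3.9°, 11.1°, 8.9°, 0.5°, 306.9°.
Largest gap = 306.9° ⇒ minimal covering band is its complement: 360° − 306.9° = 53.1°.
Band runs from +45.1° eastward to +98.2°.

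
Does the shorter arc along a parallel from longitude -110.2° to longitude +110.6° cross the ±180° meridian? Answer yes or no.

Naïve |110.6 − -110.2| = 220.8° > 180°, so the shorter arc goes the other way round — across 180°.
Signed shortest Δλ = ((110.6 − -110.2 + 180) mod 360) − 180 = -139.2°.
Going west by 139.2° from -110.2° passes through 180° before reaching +110.6°.

Yes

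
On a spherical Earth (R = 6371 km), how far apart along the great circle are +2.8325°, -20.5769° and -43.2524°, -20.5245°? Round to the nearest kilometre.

5124 km

Δλ = -20.5245 − -20.5769 = 0.0524°.
Δφ = -43.2524 − 2.8325 = -46.0849°.
a = sin²(Δφ/2) + cos φ₁ · cos φ₂ · sin²(Δλ/2) = 0.153204.
c = 2·atan2(√a, √(1−a)) = 0.80433 rad → d = 6371·c ≈ 5124.41 km.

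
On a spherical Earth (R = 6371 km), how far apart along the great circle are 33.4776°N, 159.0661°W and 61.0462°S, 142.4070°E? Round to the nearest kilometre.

11762 km

Δλ = 142.4070 − -159.0661 = 301.4731°; wrapped into (−180°, 180°]: -58.5269°.
Δφ = -61.0462 − 33.4776 = -94.5238°.
a = sin²(Δφ/2) + cos φ₁ · cos φ₂ · sin²(Δλ/2) = 0.635923.
c = 2·atan2(√a, √(1−a)) = 1.84611 rad → d = 6371·c ≈ 11761.55 km.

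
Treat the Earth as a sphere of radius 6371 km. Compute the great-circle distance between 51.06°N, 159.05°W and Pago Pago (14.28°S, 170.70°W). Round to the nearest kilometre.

7353 km

Δλ = -170.70 − -159.05 = -11.65°.
Δφ = -14.28 − 51.06 = -65.34°.
a = sin²(Δφ/2) + cos φ₁ · cos φ₂ · sin²(Δλ/2) = 0.297657.
c = 2·atan2(√a, √(1−a)) = 1.15416 rad → d = 6371·c ≈ 7353.16 km.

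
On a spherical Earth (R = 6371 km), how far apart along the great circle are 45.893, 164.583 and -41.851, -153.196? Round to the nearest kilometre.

10615 km

Δλ = -153.196 − 164.583 = -317.779°; wrapped into (−180°, 180°]: 42.221°.
Δφ = -41.851 − 45.893 = -87.744°.
a = sin²(Δφ/2) + cos φ₁ · cos φ₂ · sin²(Δλ/2) = 0.547570.
c = 2·atan2(√a, √(1−a)) = 1.66608 rad → d = 6371·c ≈ 10614.60 km.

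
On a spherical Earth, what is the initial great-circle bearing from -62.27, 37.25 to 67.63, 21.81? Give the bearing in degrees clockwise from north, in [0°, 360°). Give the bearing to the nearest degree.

Δλ = 21.81 − 37.25 = -15.44°.
θ = atan2( sin Δλ · cos φ₂ , cos φ₁ · sin φ₂ − sin φ₁ · cos φ₂ · cos Δλ )
  = atan2(-0.10132, 0.75501) = -7.644° → normalised to [0°, 360°): 352.356°.

352°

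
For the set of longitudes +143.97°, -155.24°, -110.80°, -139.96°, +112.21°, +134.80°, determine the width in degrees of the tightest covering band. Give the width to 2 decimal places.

Sort the longitudes: -155.24°, -139.96°, -110.80°, +112.21°, +134.80°, +143.97°.
Eastward gaps between consecutive values (wrapping around): 15.28°, 29.16°, 223.01°, 22.59°, 9.17°, 60.79°.
Largest gap = 223.01° ⇒ minimal covering band is its complement: 360° − 223.01° = 136.99°.
Band runs from +112.21° eastward to -110.80°, crossing the antimeridian.

136.99°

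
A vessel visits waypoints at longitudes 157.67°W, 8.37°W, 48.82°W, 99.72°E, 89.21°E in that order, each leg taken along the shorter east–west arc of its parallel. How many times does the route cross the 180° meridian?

Leg 1: -157.67° → -8.37°, shortest Δλ = 149.3° (east) — does not cross 180°.
Leg 2: -8.37° → -48.82°, shortest Δλ = -40.45° (west) — does not cross 180°.
Leg 3: -48.82° → +99.72°, shortest Δλ = 148.54° (east) — does not cross 180°.
Leg 4: +99.72° → +89.21°, shortest Δλ = -10.51° (west) — does not cross 180°.
Total crossings: 0.

0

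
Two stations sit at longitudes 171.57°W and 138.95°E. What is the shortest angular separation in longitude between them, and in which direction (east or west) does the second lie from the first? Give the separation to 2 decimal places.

49.48° west

Raw difference: 138.95 − -171.57 = 310.52°.
Normalise into (−180°, 180°]: 310.52° − 360° = -49.48°.
Negative ⇒ the second point lies to the west; separation 49.48°.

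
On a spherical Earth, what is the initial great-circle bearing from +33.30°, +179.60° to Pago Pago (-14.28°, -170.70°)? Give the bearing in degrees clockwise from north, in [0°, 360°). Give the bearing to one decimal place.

167.4°

Δλ = -170.70 − 179.60 = -350.30°; wrapped into (−180°, 180°]: 9.70°.
θ = atan2( sin Δλ · cos φ₂ , cos φ₁ · sin φ₂ − sin φ₁ · cos φ₂ · cos Δλ )
  = atan2(0.16328, -0.73061) = 167.402° → normalised to [0°, 360°): 167.402°.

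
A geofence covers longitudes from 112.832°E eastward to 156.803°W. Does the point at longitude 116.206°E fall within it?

Band width going east from +112.832° to -156.803°: ((-156.803 − 112.832) mod 360) = 90.365°.
Offset of +116.206° east of the west edge: ((116.206 − 112.832) mod 360) = 3.374°.
3.374° ≤ 90.365° ⇒ inside.

Yes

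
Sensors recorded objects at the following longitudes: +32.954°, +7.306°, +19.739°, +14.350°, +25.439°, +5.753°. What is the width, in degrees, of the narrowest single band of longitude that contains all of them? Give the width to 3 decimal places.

27.201°

Sort the longitudes: +5.753°, +7.306°, +14.350°, +19.739°, +25.439°, +32.954°.
Eastward gaps between consecutive values (wrapping around): 1.553°, 7.044°, 5.389°, 5.700°, 7.515°, 332.799°.
Largest gap = 332.799° ⇒ minimal covering band is its complement: 360° − 332.799° = 27.201°.
Band runs from +5.753° eastward to +32.954°.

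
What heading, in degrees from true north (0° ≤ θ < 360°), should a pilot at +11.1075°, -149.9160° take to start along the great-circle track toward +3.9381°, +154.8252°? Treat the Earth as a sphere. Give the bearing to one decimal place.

267.1°

Δλ = 154.8252 − -149.9160 = 304.7412°; wrapped into (−180°, 180°]: -55.2588°.
θ = atan2( sin Δλ · cos φ₂ , cos φ₁ · sin φ₂ − sin φ₁ · cos φ₂ · cos Δλ )
  = atan2(-0.81979, -0.04213) = -92.942° → normalised to [0°, 360°): 267.058°.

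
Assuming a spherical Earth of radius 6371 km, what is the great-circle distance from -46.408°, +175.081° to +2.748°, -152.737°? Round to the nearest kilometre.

6311 km

Δλ = -152.737 − 175.081 = -327.818°; wrapped into (−180°, 180°]: 32.182°.
Δφ = 2.748 − -46.408 = 49.156°.
a = sin²(Δφ/2) + cos φ₁ · cos φ₂ · sin²(Δλ/2) = 0.225907.
c = 2·atan2(√a, √(1−a)) = 0.99060 rad → d = 6371·c ≈ 6311.13 km.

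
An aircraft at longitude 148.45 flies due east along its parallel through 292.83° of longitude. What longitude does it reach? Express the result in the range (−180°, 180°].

Start at +148.45°; shift +292.83° → +441.28°.
+441.28° lies outside (−180°, 180°]; subtract 360° → +81.28°.

+81.28°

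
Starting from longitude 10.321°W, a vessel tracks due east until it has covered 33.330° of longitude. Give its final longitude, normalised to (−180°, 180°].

Start at -10.321°; shift +33.330° → +23.009°.
+23.009° already lies in (−180°, 180°].

23.009°E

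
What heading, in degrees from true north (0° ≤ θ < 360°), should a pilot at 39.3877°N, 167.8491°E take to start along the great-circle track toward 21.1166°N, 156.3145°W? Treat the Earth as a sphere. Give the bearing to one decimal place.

Δλ = -156.3145 − 167.8491 = -324.1636°; wrapped into (−180°, 180°]: 35.8364°.
θ = atan2( sin Δλ · cos φ₂ , cos φ₁ · sin φ₂ − sin φ₁ · cos φ₂ · cos Δλ )
  = atan2(0.54616, -0.20145) = 110.247° → normalised to [0°, 360°): 110.247°.

110.2°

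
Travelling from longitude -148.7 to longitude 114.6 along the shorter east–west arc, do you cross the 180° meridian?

Naïve |114.6 − -148.7| = 263.3° > 180°, so the shorter arc goes the other way round — across 180°.
Signed shortest Δλ = ((114.6 − -148.7 + 180) mod 360) − 180 = -96.7°.
Going west by 96.7° from -148.7° passes through 180° before reaching +114.6°.

Yes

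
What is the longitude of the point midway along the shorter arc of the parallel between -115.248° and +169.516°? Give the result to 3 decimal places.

Signed shortest Δλ from -115.248° to +169.516° is -75.236°.
Midpoint longitude = -115.248° + (-75.236°)/2 = -115.248° − 37.618° = -152.866°.
(The naïve average (-115.248 + +169.516)/2 = 27.134° is on the wrong side of the globe.)

-152.866°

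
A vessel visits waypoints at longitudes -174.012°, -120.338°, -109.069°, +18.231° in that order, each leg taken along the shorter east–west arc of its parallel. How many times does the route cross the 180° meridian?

Leg 1: -174.012° → -120.338°, shortest Δλ = 53.674° (east) — does not cross 180°.
Leg 2: -120.338° → -109.069°, shortest Δλ = 11.269° (east) — does not cross 180°.
Leg 3: -109.069° → +18.231°, shortest Δλ = 127.3° (east) — does not cross 180°.
Total crossings: 0.

0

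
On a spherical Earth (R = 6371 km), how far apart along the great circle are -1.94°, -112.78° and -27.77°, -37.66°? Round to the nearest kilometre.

8445 km

Δλ = -37.66 − -112.78 = 75.12°.
Δφ = -27.77 − -1.94 = -25.83°.
a = sin²(Δφ/2) + cos φ₁ · cos φ₂ · sin²(Δλ/2) = 0.378569.
c = 2·atan2(√a, √(1−a)) = 1.32548 rad → d = 6371·c ≈ 8444.64 km.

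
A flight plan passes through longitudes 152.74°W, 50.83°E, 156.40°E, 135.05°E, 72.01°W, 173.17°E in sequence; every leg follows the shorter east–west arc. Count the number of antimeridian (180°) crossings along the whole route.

Leg 1: -152.74° → +50.83°, shortest Δλ = -156.43° (west) — crosses 180°.
Leg 2: +50.83° → +156.40°, shortest Δλ = 105.57° (east) — does not cross 180°.
Leg 3: +156.40° → +135.05°, shortest Δλ = -21.35° (west) — does not cross 180°.
Leg 4: +135.05° → -72.01°, shortest Δλ = 152.94° (east) — crosses 180°.
Leg 5: -72.01° → +173.17°, shortest Δλ = -114.82° (west) — crosses 180°.
Total crossings: 3.

3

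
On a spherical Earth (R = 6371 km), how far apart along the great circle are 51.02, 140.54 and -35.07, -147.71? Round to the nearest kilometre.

Δλ = -147.71 − 140.54 = -288.25°; wrapped into (−180°, 180°]: 71.75°.
Δφ = -35.07 − 51.02 = -86.09°.
a = sin²(Δφ/2) + cos φ₁ · cos φ₂ · sin²(Δλ/2) = 0.642713.
c = 2·atan2(√a, √(1−a)) = 1.86025 rad → d = 6371·c ≈ 11851.63 km.

11852 km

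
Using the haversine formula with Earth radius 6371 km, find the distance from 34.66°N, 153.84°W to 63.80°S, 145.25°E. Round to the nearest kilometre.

Δλ = 145.25 − -153.84 = 299.09°; wrapped into (−180°, 180°]: -60.91°.
Δφ = -63.80 − 34.66 = -98.46°.
a = sin²(Δφ/2) + cos φ₁ · cos φ₂ · sin²(Δλ/2) = 0.666858.
c = 2·atan2(√a, √(1−a)) = 1.91104 rad → d = 6371·c ≈ 12175.22 km.

12175 km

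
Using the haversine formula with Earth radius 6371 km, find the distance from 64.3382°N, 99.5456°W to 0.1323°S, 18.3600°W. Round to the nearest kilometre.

9598 km

Δλ = -18.3600 − -99.5456 = 81.1856°.
Δφ = -0.1323 − 64.3382 = -64.4705°.
a = sin²(Δφ/2) + cos φ₁ · cos φ₂ · sin²(Δλ/2) = 0.467861.
c = 2·atan2(√a, √(1−a)) = 1.50647 rad → d = 6371·c ≈ 9597.75 km.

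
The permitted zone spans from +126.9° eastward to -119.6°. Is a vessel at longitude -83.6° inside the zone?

Band width going east from +126.9° to -119.6°: ((-119.6 − 126.9) mod 360) = 113.5°.
Offset of -83.6° east of the west edge: ((-83.6 − 126.9) mod 360) = 149.5°.
149.5° > 113.5° ⇒ outside.

No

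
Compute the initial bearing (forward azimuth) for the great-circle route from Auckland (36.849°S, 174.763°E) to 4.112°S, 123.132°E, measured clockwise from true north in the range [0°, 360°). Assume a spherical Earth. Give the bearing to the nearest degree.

292°

Δλ = 123.132 − 174.763 = -51.631°.
θ = atan2( sin Δλ · cos φ₂ , cos φ₁ · sin φ₂ − sin φ₁ · cos φ₂ · cos Δλ )
  = atan2(-0.78201, 0.31391) = -68.129° → normalised to [0°, 360°): 291.871°.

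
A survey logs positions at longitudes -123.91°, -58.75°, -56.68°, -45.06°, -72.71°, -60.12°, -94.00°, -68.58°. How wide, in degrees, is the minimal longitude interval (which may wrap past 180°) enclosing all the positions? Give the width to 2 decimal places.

Sort the longitudes: -123.91°, -94.00°, -72.71°, -68.58°, -60.12°, -58.75°, -56.68°, -45.06°.
Eastward gaps between consecutive values (wrapping around): 29.91°, 21.29°, 4.13°, 8.46°, 1.37°, 2.07°, 11.62°, 281.15°.
Largest gap = 281.15° ⇒ minimal covering band is its complement: 360° − 281.15° = 78.85°.
Band runs from -123.91° eastward to -45.06°.

78.85°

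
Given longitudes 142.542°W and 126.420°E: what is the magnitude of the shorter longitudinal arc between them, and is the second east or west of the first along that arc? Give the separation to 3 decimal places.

Raw difference: 126.420 − -142.542 = 268.962°.
Normalise into (−180°, 180°]: 268.962° − 360° = -91.038°.
Negative ⇒ the second point lies to the west; separation 91.038°.

91.038° west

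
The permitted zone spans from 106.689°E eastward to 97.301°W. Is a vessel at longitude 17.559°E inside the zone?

Band width going east from +106.689° to -97.301°: ((-97.301 − 106.689) mod 360) = 156.010°.
Offset of +17.559° east of the west edge: ((17.559 − 106.689) mod 360) = 270.870°.
270.870° > 156.010° ⇒ outside.

No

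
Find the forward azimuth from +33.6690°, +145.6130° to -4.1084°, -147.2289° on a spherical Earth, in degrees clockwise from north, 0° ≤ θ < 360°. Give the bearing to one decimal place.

106.6°

Δλ = -147.2289 − 145.6130 = -292.8419°; wrapped into (−180°, 180°]: 67.1581°.
θ = atan2( sin Δλ · cos φ₂ , cos φ₁ · sin φ₂ − sin φ₁ · cos φ₂ · cos Δλ )
  = atan2(0.91921, -0.27428) = 106.615° → normalised to [0°, 360°): 106.615°.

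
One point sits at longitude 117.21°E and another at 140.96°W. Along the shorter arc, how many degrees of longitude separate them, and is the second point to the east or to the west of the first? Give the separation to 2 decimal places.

Raw difference: -140.96 − 117.21 = -258.17°.
Normalise into (−180°, 180°]: -258.17° + 360° = 101.83°.
Positive ⇒ the second point lies to the east; separation 101.83°.

101.83° east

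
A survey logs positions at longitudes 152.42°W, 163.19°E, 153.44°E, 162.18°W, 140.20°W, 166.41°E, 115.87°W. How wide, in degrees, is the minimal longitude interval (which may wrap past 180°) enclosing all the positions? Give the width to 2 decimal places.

Sort the longitudes: -162.18°, -152.42°, -140.20°, -115.87°, +153.44°, +163.19°, +166.41°.
Eastward gaps between consecutive values (wrapping around): 9.76°, 12.22°, 24.33°, 269.31°, 9.75°, 3.22°, 31.41°.
Largest gap = 269.31° ⇒ minimal covering band is its complement: 360° − 269.31° = 90.69°.
Band runs from +153.44° eastward to -115.87°, crossing the antimeridian.

90.69°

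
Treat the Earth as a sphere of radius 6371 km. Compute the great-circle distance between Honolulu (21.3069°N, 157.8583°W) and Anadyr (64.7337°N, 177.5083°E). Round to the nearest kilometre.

Δλ = 177.5083 − -157.8583 = 335.3666°; wrapped into (−180°, 180°]: -24.6334°.
Δφ = 64.7337 − 21.3069 = 43.4268°.
a = sin²(Δφ/2) + cos φ₁ · cos φ₂ · sin²(Δλ/2) = 0.154968.
c = 2·atan2(√a, √(1−a)) = 0.80922 rad → d = 6371·c ≈ 5155.53 km.

5156 km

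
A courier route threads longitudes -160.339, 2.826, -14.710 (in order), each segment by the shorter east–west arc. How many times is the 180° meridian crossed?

Leg 1: -160.339° → +2.826°, shortest Δλ = 163.165° (east) — does not cross 180°.
Leg 2: +2.826° → -14.710°, shortest Δλ = -17.536° (west) — does not cross 180°.
Total crossings: 0.

0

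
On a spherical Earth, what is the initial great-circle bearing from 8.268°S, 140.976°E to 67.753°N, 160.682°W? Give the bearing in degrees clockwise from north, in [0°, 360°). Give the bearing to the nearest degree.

19°

Δλ = -160.682 − 140.976 = -301.658°; wrapped into (−180°, 180°]: 58.342°.
θ = atan2( sin Δλ · cos φ₂ , cos φ₁ · sin φ₂ − sin φ₁ · cos φ₂ · cos Δλ )
  = atan2(0.32226, 0.94452) = 18.839° → normalised to [0°, 360°): 18.839°.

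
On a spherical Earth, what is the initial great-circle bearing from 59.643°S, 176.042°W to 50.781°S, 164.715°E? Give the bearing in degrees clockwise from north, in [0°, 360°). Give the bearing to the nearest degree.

Δλ = 164.715 − -176.042 = 340.757°; wrapped into (−180°, 180°]: -19.243°.
θ = atan2( sin Δλ · cos φ₂ , cos φ₁ · sin φ₂ − sin φ₁ · cos φ₂ · cos Δλ )
  = atan2(-0.20839, 0.12357) = -59.332° → normalised to [0°, 360°): 300.668°.

301°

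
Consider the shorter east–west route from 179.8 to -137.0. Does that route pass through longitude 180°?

Naïve |-137.0 − 179.8| = 316.8° > 180°, so the shorter arc goes the other way round — across 180°.
Signed shortest Δλ = ((-137.0 − 179.8 + 180) mod 360) − 180 = 43.2°.
Going east by 43.2° from +179.8° passes through 180° before reaching -137.0°.

Yes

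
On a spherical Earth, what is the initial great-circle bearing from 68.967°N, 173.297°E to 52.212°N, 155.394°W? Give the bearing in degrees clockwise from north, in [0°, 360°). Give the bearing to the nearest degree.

123°

Δλ = -155.394 − 173.297 = -328.691°; wrapped into (−180°, 180°]: 31.309°.
θ = atan2( sin Δλ · cos φ₂ , cos φ₁ · sin φ₂ − sin φ₁ · cos φ₂ · cos Δλ )
  = atan2(0.31841, -0.20500) = 122.774° → normalised to [0°, 360°): 122.774°.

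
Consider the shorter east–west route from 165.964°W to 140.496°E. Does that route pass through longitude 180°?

Naïve |140.496 − -165.964| = 306.46° > 180°, so the shorter arc goes the other way round — across 180°.
Signed shortest Δλ = ((140.496 − -165.964 + 180) mod 360) − 180 = -53.54°.
Going west by 53.54° from -165.964° passes through 180° before reaching +140.496°.

Yes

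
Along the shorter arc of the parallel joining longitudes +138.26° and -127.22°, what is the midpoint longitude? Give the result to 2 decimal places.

-174.48°

Signed shortest Δλ from +138.26° to -127.22° is +94.52°.
Midpoint longitude = +138.26° + (+94.52°)/2 = +138.26° + 47.26° = +185.52°.
Normalise into (−180°, 180°]: -174.48°.
(The naïve average (+138.26 + -127.22)/2 = 5.52° is on the wrong side of the globe.)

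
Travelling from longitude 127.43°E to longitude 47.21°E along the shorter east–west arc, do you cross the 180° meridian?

Signed shortest Δλ = ((47.21 − 127.43 + 180) mod 360) − 180 = -80.22°.
Going west by 80.22° from +127.43° reaches +47.21° without touching 180°.

No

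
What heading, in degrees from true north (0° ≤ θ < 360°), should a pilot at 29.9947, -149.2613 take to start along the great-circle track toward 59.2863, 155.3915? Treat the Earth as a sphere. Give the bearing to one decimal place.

Δλ = 155.3915 − -149.2613 = 304.6528°; wrapped into (−180°, 180°]: -55.3472°.
θ = atan2( sin Δλ · cos φ₂ , cos φ₁ · sin φ₂ − sin φ₁ · cos φ₂ · cos Δλ )
  = atan2(-0.42015, 0.59940) = -35.028° → normalised to [0°, 360°): 324.972°.

325.0°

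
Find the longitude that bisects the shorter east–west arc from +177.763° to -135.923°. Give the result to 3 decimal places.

-159.080°

Signed shortest Δλ from +177.763° to -135.923° is +46.314°.
Midpoint longitude = +177.763° + (+46.314°)/2 = +177.763° + 23.157° = +200.920°.
Normalise into (−180°, 180°]: -159.080°.
(The naïve average (+177.763 + -135.923)/2 = 20.92° is on the wrong side of the globe.)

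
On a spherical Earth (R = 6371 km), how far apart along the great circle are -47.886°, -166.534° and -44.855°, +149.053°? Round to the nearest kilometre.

3377 km

Δλ = 149.053 − -166.534 = 315.587°; wrapped into (−180°, 180°]: -44.413°.
Δφ = -44.855 − -47.886 = 3.031°.
a = sin²(Δφ/2) + cos φ₁ · cos φ₂ · sin²(Δλ/2) = 0.068606.
c = 2·atan2(√a, √(1−a)) = 0.53004 rad → d = 6371·c ≈ 3376.86 km.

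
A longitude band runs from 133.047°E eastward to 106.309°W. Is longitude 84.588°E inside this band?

Band width going east from +133.047° to -106.309°: ((-106.309 − 133.047) mod 360) = 120.644°.
Offset of +84.588° east of the west edge: ((84.588 − 133.047) mod 360) = 311.541°.
311.541° > 120.644° ⇒ outside.

No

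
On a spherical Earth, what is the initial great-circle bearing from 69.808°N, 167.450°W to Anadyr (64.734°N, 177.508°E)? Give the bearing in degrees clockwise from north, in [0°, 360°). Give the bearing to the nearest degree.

236°

Δλ = 177.508 − -167.450 = 344.958°; wrapped into (−180°, 180°]: -15.042°.
θ = atan2( sin Δλ · cos φ₂ , cos φ₁ · sin φ₂ − sin φ₁ · cos φ₂ · cos Δλ )
  = atan2(-0.11077, -0.07472) = -124.000° → normalised to [0°, 360°): 236.000°.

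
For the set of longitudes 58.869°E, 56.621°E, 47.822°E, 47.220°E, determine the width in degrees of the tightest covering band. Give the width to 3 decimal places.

11.649°

Sort the longitudes: +47.220°, +47.822°, +56.621°, +58.869°.
Eastward gaps between consecutive values (wrapping around): 0.602°, 8.799°, 2.248°, 348.351°.
Largest gap = 348.351° ⇒ minimal covering band is its complement: 360° − 348.351° = 11.649°.
Band runs from +47.220° eastward to +58.869°.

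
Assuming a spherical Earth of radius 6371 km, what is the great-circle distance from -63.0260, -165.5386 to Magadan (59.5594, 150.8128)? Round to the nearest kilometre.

14124 km

Δλ = 150.8128 − -165.5386 = 316.3514°; wrapped into (−180°, 180°]: -43.6486°.
Δφ = 59.5594 − -63.0260 = 122.5854°.
a = sin²(Δφ/2) + cos φ₁ · cos φ₂ · sin²(Δλ/2) = 0.801039.
c = 2·atan2(√a, √(1−a)) = 2.21690 rad → d = 6371·c ≈ 14123.85 km.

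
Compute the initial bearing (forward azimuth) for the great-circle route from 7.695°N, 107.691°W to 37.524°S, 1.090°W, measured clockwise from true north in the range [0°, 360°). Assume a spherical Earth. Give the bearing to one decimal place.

Δλ = -1.090 − -107.691 = 106.601°.
θ = atan2( sin Δλ · cos φ₂ , cos φ₁ · sin φ₂ − sin φ₁ · cos φ₂ · cos Δλ )
  = atan2(0.76004, -0.57327) = 127.026° → normalised to [0°, 360°): 127.026°.

127.0°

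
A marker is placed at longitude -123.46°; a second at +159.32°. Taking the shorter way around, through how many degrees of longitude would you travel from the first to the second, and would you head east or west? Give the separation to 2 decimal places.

77.22° west

Raw difference: 159.32 − -123.46 = 282.78°.
Normalise into (−180°, 180°]: 282.78° − 360° = -77.22°.
Negative ⇒ the second point lies to the west; separation 77.22°.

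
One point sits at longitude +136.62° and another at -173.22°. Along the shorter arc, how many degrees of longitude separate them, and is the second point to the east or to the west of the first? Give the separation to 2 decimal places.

50.16° east

Raw difference: -173.22 − 136.62 = -309.84°.
Normalise into (−180°, 180°]: -309.84° + 360° = 50.16°.
Positive ⇒ the second point lies to the east; separation 50.16°.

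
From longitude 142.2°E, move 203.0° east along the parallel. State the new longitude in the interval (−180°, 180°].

14.8°W

Start at +142.2°; shift +203.0° → +345.2°.
+345.2° lies outside (−180°, 180°]; subtract 360° → -14.8°.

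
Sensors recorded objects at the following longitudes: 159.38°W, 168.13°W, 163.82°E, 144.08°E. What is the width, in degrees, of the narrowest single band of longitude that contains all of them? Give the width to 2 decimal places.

Sort the longitudes: -168.13°, -159.38°, +144.08°, +163.82°.
Eastward gaps between consecutive values (wrapping around): 8.75°, 303.46°, 19.74°, 28.05°.
Largest gap = 303.46° ⇒ minimal covering band is its complement: 360° − 303.46° = 56.54°.
Band runs from +144.08° eastward to -159.38°, crossing the antimeridian.

56.54°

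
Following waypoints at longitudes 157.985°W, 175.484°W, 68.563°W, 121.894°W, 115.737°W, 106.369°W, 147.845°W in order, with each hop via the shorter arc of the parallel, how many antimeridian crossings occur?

Leg 1: -157.985° → -175.484°, shortest Δλ = -17.499° (west) — does not cross 180°.
Leg 2: -175.484° → -68.563°, shortest Δλ = 106.921° (east) — does not cross 180°.
Leg 3: -68.563° → -121.894°, shortest Δλ = -53.331° (west) — does not cross 180°.
Leg 4: -121.894° → -115.737°, shortest Δλ = 6.157° (east) — does not cross 180°.
Leg 5: -115.737° → -106.369°, shortest Δλ = 9.368° (east) — does not cross 180°.
Leg 6: -106.369° → -147.845°, shortest Δλ = -41.476° (west) — does not cross 180°.
Total crossings: 0.

0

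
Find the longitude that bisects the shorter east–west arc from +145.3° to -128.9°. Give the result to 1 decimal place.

Signed shortest Δλ from +145.3° to -128.9° is +85.8°.
Midpoint longitude = +145.3° + (+85.8°)/2 = +145.3° + 42.9° = +188.2°.
Normalise into (−180°, 180°]: -171.8°.
(The naïve average (+145.3 + -128.9)/2 = 8.2° is on the wrong side of the globe.)

-171.8°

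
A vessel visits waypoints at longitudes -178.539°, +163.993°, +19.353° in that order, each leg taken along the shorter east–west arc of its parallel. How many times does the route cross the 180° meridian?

1

Leg 1: -178.539° → +163.993°, shortest Δλ = -17.468° (west) — crosses 180°.
Leg 2: +163.993° → +19.353°, shortest Δλ = -144.64° (west) — does not cross 180°.
Total crossings: 1.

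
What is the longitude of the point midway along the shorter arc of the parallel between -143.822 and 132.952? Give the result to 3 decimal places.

+174.565°

Signed shortest Δλ from -143.822° to +132.952° is -83.226°.
Midpoint longitude = -143.822° + (-83.226°)/2 = -143.822° − 41.613° = -185.435°.
Normalise into (−180°, 180°]: +174.565°.
(The naïve average (-143.822 + +132.952)/2 = -5.435° is on the wrong side of the globe.)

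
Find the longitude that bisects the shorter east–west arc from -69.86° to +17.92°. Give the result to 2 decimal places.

-25.97°

Signed shortest Δλ from -69.86° to +17.92° is +87.78°.
Midpoint longitude = -69.86° + (+87.78°)/2 = -69.86° + 43.89° = -25.97°.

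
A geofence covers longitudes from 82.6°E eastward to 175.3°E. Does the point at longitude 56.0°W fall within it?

No

Band width going east from +82.6° to +175.3°: ((175.3 − 82.6) mod 360) = 92.7°.
Offset of -56.0° east of the west edge: ((-56.0 − 82.6) mod 360) = 221.4°.
221.4° > 92.7° ⇒ outside.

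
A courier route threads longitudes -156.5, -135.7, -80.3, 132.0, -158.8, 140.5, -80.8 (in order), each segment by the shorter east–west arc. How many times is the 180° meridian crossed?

4

Leg 1: -156.5° → -135.7°, shortest Δλ = 20.8° (east) — does not cross 180°.
Leg 2: -135.7° → -80.3°, shortest Δλ = 55.4° (east) — does not cross 180°.
Leg 3: -80.3° → +132.0°, shortest Δλ = -147.7° (west) — crosses 180°.
Leg 4: +132.0° → -158.8°, shortest Δλ = 69.2° (east) — crosses 180°.
Leg 5: -158.8° → +140.5°, shortest Δλ = -60.7° (west) — crosses 180°.
Leg 6: +140.5° → -80.8°, shortest Δλ = 138.7° (east) — crosses 180°.
Total crossings: 4.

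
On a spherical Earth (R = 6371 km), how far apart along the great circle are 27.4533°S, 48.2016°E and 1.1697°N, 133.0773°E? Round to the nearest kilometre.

9562 km

Δλ = 133.0773 − 48.2016 = 84.8757°.
Δφ = 1.1697 − -27.4533 = 28.6230°.
a = sin²(Δφ/2) + cos φ₁ · cos φ₂ · sin²(Δλ/2) = 0.465085.
c = 2·atan2(√a, √(1−a)) = 1.50091 rad → d = 6371·c ≈ 9562.29 km.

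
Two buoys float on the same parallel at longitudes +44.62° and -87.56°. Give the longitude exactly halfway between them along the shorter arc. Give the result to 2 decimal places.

-21.47°

Signed shortest Δλ from +44.62° to -87.56° is -132.18°.
Midpoint longitude = +44.62° + (-132.18°)/2 = +44.62° − 66.09° = -21.47°.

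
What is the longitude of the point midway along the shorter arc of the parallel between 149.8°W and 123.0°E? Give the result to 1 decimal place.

166.6°E

Signed shortest Δλ from -149.8° to +123.0° is -87.2°.
Midpoint longitude = -149.8° + (-87.2°)/2 = -149.8° − 43.6° = -193.4°.
Normalise into (−180°, 180°]: +166.6°.
(The naïve average (-149.8 + +123.0)/2 = -13.4° is on the wrong side of the globe.)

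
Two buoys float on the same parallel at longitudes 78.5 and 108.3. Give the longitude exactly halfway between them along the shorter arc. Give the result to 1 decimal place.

Signed shortest Δλ from +78.5° to +108.3° is +29.8°.
Midpoint longitude = +78.5° + (+29.8°)/2 = +78.5° + 14.9° = +93.4°.

+93.4°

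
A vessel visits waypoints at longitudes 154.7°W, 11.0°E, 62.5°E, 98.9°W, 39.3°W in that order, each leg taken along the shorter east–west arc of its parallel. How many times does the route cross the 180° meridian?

0

Leg 1: -154.7° → +11.0°, shortest Δλ = 165.7° (east) — does not cross 180°.
Leg 2: +11.0° → +62.5°, shortest Δλ = 51.5° (east) — does not cross 180°.
Leg 3: +62.5° → -98.9°, shortest Δλ = -161.4° (west) — does not cross 180°.
Leg 4: -98.9° → -39.3°, shortest Δλ = 59.6° (east) — does not cross 180°.
Total crossings: 0.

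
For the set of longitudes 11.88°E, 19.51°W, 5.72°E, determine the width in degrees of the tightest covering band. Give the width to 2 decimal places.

31.39°

Sort the longitudes: -19.51°, +5.72°, +11.88°.
Eastward gaps between consecutive values (wrapping around): 25.23°, 6.16°, 328.61°.
Largest gap = 328.61° ⇒ minimal covering band is its complement: 360° − 328.61° = 31.39°.
Band runs from -19.51° eastward to +11.88°.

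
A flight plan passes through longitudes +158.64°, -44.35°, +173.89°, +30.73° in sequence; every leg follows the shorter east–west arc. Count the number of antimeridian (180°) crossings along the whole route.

Leg 1: +158.64° → -44.35°, shortest Δλ = 157.01° (east) — crosses 180°.
Leg 2: -44.35° → +173.89°, shortest Δλ = -141.76° (west) — crosses 180°.
Leg 3: +173.89° → +30.73°, shortest Δλ = -143.16° (west) — does not cross 180°.
Total crossings: 2.

2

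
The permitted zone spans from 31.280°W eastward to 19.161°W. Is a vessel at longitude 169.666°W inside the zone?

No

Band width going east from -31.280° to -19.161°: ((-19.161 − -31.280) mod 360) = 12.119°.
Offset of -169.666° east of the west edge: ((-169.666 − -31.280) mod 360) = 221.614°.
221.614° > 12.119° ⇒ outside.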